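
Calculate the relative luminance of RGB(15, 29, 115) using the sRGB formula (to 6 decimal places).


Linearize each channel (sRGB transfer function): c = v/255; c_lin = c/12.92 if c ≤ 0.04045, else ((c+0.055)/1.055)^2.4
  R: 15/255 ≈ 0.058824 > 0.04045 → ((0.058824+0.055)/1.055)^2.4 ≈ 0.004777
  G: 29/255 ≈ 0.113725 > 0.04045 → ((0.113725+0.055)/1.055)^2.4 ≈ 0.012286
  B: 115/255 ≈ 0.450980 > 0.04045 → ((0.450980+0.055)/1.055)^2.4 ≈ 0.171441
R_lin = 0.004777, G_lin = 0.012286, B_lin = 0.171441
L = 0.2126×R + 0.7152×G + 0.0722×B
L = 0.2126×0.004777 + 0.7152×0.012286 + 0.0722×0.171441
L ≈ 0.022181


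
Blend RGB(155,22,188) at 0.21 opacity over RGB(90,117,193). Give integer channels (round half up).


C = α×F + (1-α)×B, with 1-α = 0.79
R: 0.21×155 + 0.79×90 = 32.55 + 71.10 = 103.65 → 104
G: 0.21×22 + 0.79×117 = 4.62 + 92.43 = 97.05 → 97
B: 0.21×188 + 0.79×193 = 39.48 + 152.47 = 191.95 → 192
= RGB(104, 97, 192)


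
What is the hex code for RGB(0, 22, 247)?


R = 0 → 00 (hex)
G = 22 → 16 (hex)
B = 247 → F7 (hex)
Hex = #0016F7


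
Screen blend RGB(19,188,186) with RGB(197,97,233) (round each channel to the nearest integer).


Screen: C = 255 - (255-A)×(255-B)/255, rounded to nearest integer
R: 255 - (255-19)×(255-197)/255 = 255 - 13688/255 ≈ 255 - 53.678 = 201.322 → 201
G: 255 - (255-188)×(255-97)/255 = 255 - 10586/255 ≈ 255 - 41.514 = 213.486 → 213
B: 255 - (255-186)×(255-233)/255 = 255 - 1518/255 ≈ 255 - 5.953 = 249.047 → 249
= RGB(201, 213, 249)


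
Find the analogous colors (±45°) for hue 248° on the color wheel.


Base hue: 248°
Left analog: (248 - 45) mod 360 = 203°
Right analog: (248 + 45) mod 360 = 293°
Analogous hues = 203° and 293°


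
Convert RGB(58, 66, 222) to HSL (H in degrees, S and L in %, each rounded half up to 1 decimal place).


Normalize: R'=58/255≈0.2275, G'=66/255≈0.2588, B'=222/255≈0.8706
Max=222/255, Min=58/255, Δ=Max-Min=164/255
L = (Max+Min)/2 = (222+58)/510 = 280/510 = 0.54901… → L = 54.9%
L > 0.5 → S = Δ/(2-Max-Min) = 164/(510-222-58) = 164/230 = 0.71304… → S = 71.3%
(the 1/255 factors cancel in S and H, so raw channel differences can be used)
Max is B' → H = 60 × ((R-G)/Δ + 4) = 60 × ((58-66)/164 + 4)
  -8/164 + 4 = -0.0487… + 4 = 3.9512…
  H = 60 × 3.9512… = 237.073…° → H = 237.1°
= HSL(237.1°, 71.3%, 54.9%)


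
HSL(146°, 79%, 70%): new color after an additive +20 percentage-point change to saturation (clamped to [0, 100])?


Original S = 79%
Adjustment = +20 percentage points
New S = 79 + (20) = 99
Clamp to [0, 100] → 99
= HSL(146°, 99%, 70%)


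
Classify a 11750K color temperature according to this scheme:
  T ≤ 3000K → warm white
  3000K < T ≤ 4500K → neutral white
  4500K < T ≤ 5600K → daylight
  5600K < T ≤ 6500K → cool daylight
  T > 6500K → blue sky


Temperature: 11750K
11750K > 6500K → blue sky
Classification: blue sky


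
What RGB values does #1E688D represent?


1E → 30 (R)
68 → 104 (G)
8D → 141 (B)
= RGB(30, 104, 141)


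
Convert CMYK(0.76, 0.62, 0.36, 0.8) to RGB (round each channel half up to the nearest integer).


R = 255 × (1-C) × (1-K) = 255 × 0.24 × 0.20 = 12.24 → 12
G = 255 × (1-M) × (1-K) = 255 × 0.38 × 0.20 = 19.38 → 19
B = 255 × (1-Y) × (1-K) = 255 × 0.64 × 0.20 = 32.64 → 33
= RGB(12, 19, 33)


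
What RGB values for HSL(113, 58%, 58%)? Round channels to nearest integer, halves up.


H=113°, S=0.58, L=0.58
C = (1-|2L-1|)×S = (1-|0.16|)×0.58 = 0.4872
H' = H/60 = 113/60 ≈ 1.8833; X = C×(1-|H' mod 2 - 1|) = 0.05684
m = L - C/2 = 0.58 - 0.2436 = 0.3364
Sector ⌊H'⌋ = 1 → (R',G',B') = (0.05684, 0.4872, 0.0)
RGB = ((R'+m)×255, (G'+m)×255, (B'+m)×255) = (100.2762, 210.018, 85.782)
Round half up → RGB(100, 210, 86)


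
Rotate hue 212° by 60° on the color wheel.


New hue = (H + rotation) mod 360
New hue = (212 + 60) mod 360
= 272 mod 360
= 272°


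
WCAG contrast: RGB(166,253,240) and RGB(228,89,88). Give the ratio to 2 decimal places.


Linearize each sRGB channel c=v/255: c/12.92 if c ≤ 0.04045 else ((c+0.055)/1.055)^2.4
L = 0.2126×R_lin + 0.7152×G_lin + 0.0722×B_lin
Color 1 (166,253,240):
  R=166: 166/255≈0.6510 > 0.04045 → ((0.6510+0.055)/1.055)^2.4 ≈ 0.38133
  G=253: 253/255≈0.9922 > 0.04045 → ((0.9922+0.055)/1.055)^2.4 ≈ 0.98225
  B=240: 240/255≈0.9412 > 0.04045 → ((0.9412+0.055)/1.055)^2.4 ≈ 0.87137
  L1 = 0.2126×0.38133 + 0.7152×0.98225 + 0.0722×0.87137 ≈ 0.84649
Color 2 (228,89,88):
  R=228: 228/255≈0.8941 > 0.04045 → ((0.8941+0.055)/1.055)^2.4 ≈ 0.77582
  G=89: 89/255≈0.3490 > 0.04045 → ((0.3490+0.055)/1.055)^2.4 ≈ 0.09990
  B=88: 88/255≈0.3451 > 0.04045 → ((0.3451+0.055)/1.055)^2.4 ≈ 0.09759
  L2 = 0.2126×0.77582 + 0.7152×0.09990 + 0.0722×0.09759 ≈ 0.24343
Lighter = 0.84649, Darker = 0.24343
Ratio = (L_lighter + 0.05) / (L_darker + 0.05)
Ratio = (0.84649 + 0.05) / (0.24343 + 0.05) = 0.89649 / 0.29343 ≈ 3.0552
Ratio ≈ 3.06:1


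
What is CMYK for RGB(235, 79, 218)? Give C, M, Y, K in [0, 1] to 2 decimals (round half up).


R'=235/255≈0.9216, G'=79/255≈0.3098, B'=218/255≈0.8549
K = 1 - max(R',G',B') = 1 - 235/255 = 20/255 = 0.07843… → 0.08
(1-R'-K)/(1-K) simplifies to (max-R)/max with max = 235:
C = (235-235)/235 = 0/235 = 0 → 0.00
M = (235-79)/235 = 156/235 = 0.66382… → 0.66
Y = (235-218)/235 = 17/235 = 0.07234… → 0.07
= CMYK(0.00, 0.66, 0.07, 0.08)


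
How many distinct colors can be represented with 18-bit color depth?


Colors = 2^bits = 2^18
= 262,144 colors


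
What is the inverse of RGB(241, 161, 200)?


Invert: (255-R, 255-G, 255-B)
R: 255-241 = 14
G: 255-161 = 94
B: 255-200 = 55
= RGB(14, 94, 55)


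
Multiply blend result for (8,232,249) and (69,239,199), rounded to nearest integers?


Multiply: C = A×B/255, rounded to nearest integer
R: 8×69/255 = 552/255 ≈ 2.165 → 2
G: 232×239/255 = 55448/255 ≈ 217.443 → 217
B: 249×199/255 = 49551/255 ≈ 194.318 → 194
= RGB(2, 217, 194)


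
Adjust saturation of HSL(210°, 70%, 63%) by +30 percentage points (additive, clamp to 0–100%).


Original S = 70%
Adjustment = +30 percentage points
New S = 70 + (30) = 100
Clamp to [0, 100] → 100
= HSL(210°, 100%, 63%)


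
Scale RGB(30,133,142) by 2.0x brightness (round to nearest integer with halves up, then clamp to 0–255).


Multiply each channel by 2.0, round half up, clamp to [0, 255]
R: 30×2.0 = 60
G: 133×2.0 = 266 → clamp → 255
B: 142×2.0 = 284 → clamp → 255
= RGB(60, 255, 255)


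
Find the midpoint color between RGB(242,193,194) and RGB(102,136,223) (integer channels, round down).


Midpoint: each channel = ⌊(C₁+C₂)/2⌋
R: ⌊(242+102)/2⌋ = 172
G: ⌊(193+136)/2⌋ = 164
B: ⌊(194+223)/2⌋ = 208
= RGB(172, 164, 208)


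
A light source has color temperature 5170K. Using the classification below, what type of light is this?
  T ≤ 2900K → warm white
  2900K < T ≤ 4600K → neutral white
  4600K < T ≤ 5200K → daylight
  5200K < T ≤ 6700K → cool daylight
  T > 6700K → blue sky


Temperature: 5170K
4600K < 5170K ≤ 5200K → daylight
Classification: daylight


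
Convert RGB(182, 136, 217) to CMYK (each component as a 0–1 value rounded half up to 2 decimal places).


R'=182/255≈0.7137, G'=136/255≈0.5333, B'=217/255≈0.8510
K = 1 - max(R',G',B') = 1 - 217/255 = 38/255 = 0.14901… → 0.15
(1-R'-K)/(1-K) simplifies to (max-R)/max with max = 217:
C = (217-182)/217 = 35/217 = 0.16129… → 0.16
M = (217-136)/217 = 81/217 = 0.37327… → 0.37
Y = (217-217)/217 = 0/217 = 0 → 0.00
= CMYK(0.16, 0.37, 0.00, 0.15)


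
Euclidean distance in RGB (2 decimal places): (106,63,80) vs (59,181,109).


d = √[(R₁-R₂)² + (G₁-G₂)² + (B₁-B₂)²]
d = √[(106-59)² + (63-181)² + (80-109)²]
d = √[2209 + 13924 + 841]
d = √16974
d ≈ 130.28


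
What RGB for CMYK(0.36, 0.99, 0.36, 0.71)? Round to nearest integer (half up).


R = 255 × (1-C) × (1-K) = 255 × 0.64 × 0.29 = 47.328 → 47
G = 255 × (1-M) × (1-K) = 255 × 0.01 × 0.29 = 0.7395 → 1
B = 255 × (1-Y) × (1-K) = 255 × 0.64 × 0.29 = 47.328 → 47
= RGB(47, 1, 47)


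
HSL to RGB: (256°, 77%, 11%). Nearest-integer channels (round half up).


H=256°, S=0.77, L=0.11
C = (1-|2L-1|)×S = (1-|-0.78|)×0.77 = 0.1694
H' = H/60 = 256/60 ≈ 4.2667; X = C×(1-|H' mod 2 - 1|) ≈ 0.0452
m = L - C/2 = 0.11 - 0.0847 = 0.0253
Sector ⌊H'⌋ = 4 → (R',G',B') = (≈0.0452, 0.0, 0.1694)
RGB = ((R'+m)×255, (G'+m)×255, (B'+m)×255) = (17.9707, 6.4515, 49.6485)
Round half up → RGB(18, 6, 50)


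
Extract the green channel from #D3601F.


Color: #D3601F
R = D3 = 211
G = 60 = 96
B = 1F = 31
Green = 96


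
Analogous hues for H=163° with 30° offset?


Base hue: 163°
Left analog: (163 - 30) mod 360 = 133°
Right analog: (163 + 30) mod 360 = 193°
Analogous hues = 133° and 193°


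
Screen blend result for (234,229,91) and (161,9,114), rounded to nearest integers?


Screen: C = 255 - (255-A)×(255-B)/255, rounded to nearest integer
R: 255 - (255-234)×(255-161)/255 = 255 - 1974/255 ≈ 255 - 7.741 = 247.259 → 247
G: 255 - (255-229)×(255-9)/255 = 255 - 6396/255 ≈ 255 - 25.082 = 229.918 → 230
B: 255 - (255-91)×(255-114)/255 = 255 - 23124/255 ≈ 255 - 90.682 = 164.318 → 164
= RGB(247, 230, 164)


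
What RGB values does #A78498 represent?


A7 → 167 (R)
84 → 132 (G)
98 → 152 (B)
= RGB(167, 132, 152)


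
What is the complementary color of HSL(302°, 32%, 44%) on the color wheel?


Complement = opposite side of color wheel = hue + 180°
H' = (302 + 180) mod 360 = 122°
S and L unchanged.
= HSL(122°, 32%, 44%)


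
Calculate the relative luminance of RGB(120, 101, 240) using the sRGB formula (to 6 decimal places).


Linearize each channel (sRGB transfer function): c = v/255; c_lin = c/12.92 if c ≤ 0.04045, else ((c+0.055)/1.055)^2.4
  R: 120/255 ≈ 0.470588 > 0.04045 → ((0.470588+0.055)/1.055)^2.4 ≈ 0.187821
  G: 101/255 ≈ 0.396078 > 0.04045 → ((0.396078+0.055)/1.055)^2.4 ≈ 0.130136
  B: 240/255 ≈ 0.941176 > 0.04045 → ((0.941176+0.055)/1.055)^2.4 ≈ 0.871367
R_lin = 0.187821, G_lin = 0.130136, B_lin = 0.871367
L = 0.2126×R + 0.7152×G + 0.0722×B
L = 0.2126×0.187821 + 0.7152×0.130136 + 0.0722×0.871367
L ≈ 0.195917


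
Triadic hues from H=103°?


Triadic: equally spaced at 120° intervals
H1 = 103°
H2 = (103 + 120) mod 360 = 223°
H3 = (103 + 240) mod 360 = 343°
Triadic = 103°, 223°, 343°


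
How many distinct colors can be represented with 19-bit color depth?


Colors = 2^bits = 2^19
= 524,288 colors


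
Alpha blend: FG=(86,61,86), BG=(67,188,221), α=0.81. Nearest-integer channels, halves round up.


C = α×F + (1-α)×B, with 1-α = 0.19
R: 0.81×86 + 0.19×67 = 69.66 + 12.73 = 82.39 → 82
G: 0.81×61 + 0.19×188 = 49.41 + 35.72 = 85.13 → 85
B: 0.81×86 + 0.19×221 = 69.66 + 41.99 = 111.65 → 112
= RGB(82, 85, 112)


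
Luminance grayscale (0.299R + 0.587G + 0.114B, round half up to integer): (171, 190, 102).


Gray = 0.299×R + 0.587×G + 0.114×B
Gray = 0.299×171 + 0.587×190 + 0.114×102
Gray = 51.129 + 111.530 + 11.628
Gray = 174.287 → round half up → 174
Gray = 174


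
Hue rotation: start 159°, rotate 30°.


New hue = (H + rotation) mod 360
New hue = (159 + 30) mod 360
= 189 mod 360
= 189°


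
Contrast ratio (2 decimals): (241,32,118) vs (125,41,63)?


Linearize each sRGB channel c=v/255: c/12.92 if c ≤ 0.04045 else ((c+0.055)/1.055)^2.4
L = 0.2126×R_lin + 0.7152×G_lin + 0.0722×B_lin
Color 1 (241,32,118):
  R=241: 241/255≈0.9451 > 0.04045 → ((0.9451+0.055)/1.055)^2.4 ≈ 0.87962
  G=32: 32/255≈0.1255 > 0.04045 → ((0.1255+0.055)/1.055)^2.4 ≈ 0.01444
  B=118: 118/255≈0.4627 > 0.04045 → ((0.4627+0.055)/1.055)^2.4 ≈ 0.18116
  L1 = 0.2126×0.87962 + 0.7152×0.01444 + 0.0722×0.18116 ≈ 0.21042
Color 2 (125,41,63):
  R=125: 125/255≈0.4902 > 0.04045 → ((0.4902+0.055)/1.055)^2.4 ≈ 0.20508
  G=41: 41/255≈0.1608 > 0.04045 → ((0.1608+0.055)/1.055)^2.4 ≈ 0.02217
  B=63: 63/255≈0.2471 > 0.04045 → ((0.2471+0.055)/1.055)^2.4 ≈ 0.04971
  L2 = 0.2126×0.20508 + 0.7152×0.02217 + 0.0722×0.04971 ≈ 0.06305
Lighter = 0.21042, Darker = 0.06305
Ratio = (L_lighter + 0.05) / (L_darker + 0.05)
Ratio = (0.21042 + 0.05) / (0.06305 + 0.05) = 0.26042 / 0.11305 ≈ 2.3036
Ratio ≈ 2.30:1


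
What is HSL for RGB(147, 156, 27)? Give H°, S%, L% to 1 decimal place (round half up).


Normalize: R'=147/255≈0.5765, G'=156/255≈0.6118, B'=27/255≈0.1059
Max=156/255, Min=27/255, Δ=Max-Min=129/255
L = (Max+Min)/2 = (156+27)/510 = 183/510 = 0.35882… → L = 35.9%
L ≤ 0.5 → S = Δ/(Max+Min) = 129/(156+27) = 129/183 = 0.70491… → S = 70.5%
(the 1/255 factors cancel in S and H, so raw channel differences can be used)
Max is G' → H = 60 × ((B-R)/Δ + 2) = 60 × ((27-147)/129 + 2)
  -120/129 + 2 = -0.9302… + 2 = 1.0697…
  H = 60 × 1.0697… = 64.186…° → H = 64.2°
= HSL(64.2°, 70.5%, 35.9%)


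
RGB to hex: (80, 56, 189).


R = 80 → 50 (hex)
G = 56 → 38 (hex)
B = 189 → BD (hex)
Hex = #5038BD


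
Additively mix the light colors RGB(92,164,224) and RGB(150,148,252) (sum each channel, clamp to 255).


Additive: each channel = min(255, C₁+C₂)
R: 92+150 = 242 → 242
G: 164+148 = 312 → 255
B: 224+252 = 476 → 255
= RGB(242, 255, 255)


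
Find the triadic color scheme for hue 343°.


Triadic: equally spaced at 120° intervals
H1 = 343°
H2 = (343 + 120) mod 360 = 103°
H3 = (343 + 240) mod 360 = 223°
Triadic = 343°, 103°, 223°


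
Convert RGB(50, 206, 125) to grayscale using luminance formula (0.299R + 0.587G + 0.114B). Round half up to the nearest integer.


Gray = 0.299×R + 0.587×G + 0.114×B
Gray = 0.299×50 + 0.587×206 + 0.114×125
Gray = 14.950 + 120.922 + 14.250
Gray = 150.122 → round half up → 150
Gray = 150


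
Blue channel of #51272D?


Color: #51272D
R = 51 = 81
G = 27 = 39
B = 2D = 45
Blue = 45


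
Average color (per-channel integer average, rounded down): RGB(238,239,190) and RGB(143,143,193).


Midpoint: each channel = ⌊(C₁+C₂)/2⌋
R: ⌊(238+143)/2⌋ = 190
G: ⌊(239+143)/2⌋ = 191
B: ⌊(190+193)/2⌋ = 191
= RGB(190, 191, 191)


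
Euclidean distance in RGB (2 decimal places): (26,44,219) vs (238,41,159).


d = √[(R₁-R₂)² + (G₁-G₂)² + (B₁-B₂)²]
d = √[(26-238)² + (44-41)² + (219-159)²]
d = √[44944 + 9 + 3600]
d = √48553
d ≈ 220.35


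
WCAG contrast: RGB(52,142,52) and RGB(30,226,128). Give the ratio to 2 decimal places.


Linearize each sRGB channel c=v/255: c/12.92 if c ≤ 0.04045 else ((c+0.055)/1.055)^2.4
L = 0.2126×R_lin + 0.7152×G_lin + 0.0722×B_lin
Color 1 (52,142,52):
  R=52: 52/255≈0.2039 > 0.04045 → ((0.2039+0.055)/1.055)^2.4 ≈ 0.03434
  G=142: 142/255≈0.5569 > 0.04045 → ((0.5569+0.055)/1.055)^2.4 ≈ 0.27050
  B=52: 52/255≈0.2039 > 0.04045 → ((0.2039+0.055)/1.055)^2.4 ≈ 0.03434
  L1 = 0.2126×0.03434 + 0.7152×0.27050 + 0.0722×0.03434 ≈ 0.20324
Color 2 (30,226,128):
  R=30: 30/255≈0.1176 > 0.04045 → ((0.1176+0.055)/1.055)^2.4 ≈ 0.01298
  G=226: 226/255≈0.8863 > 0.04045 → ((0.8863+0.055)/1.055)^2.4 ≈ 0.76052
  B=128: 128/255≈0.5020 > 0.04045 → ((0.5020+0.055)/1.055)^2.4 ≈ 0.21586
  L2 = 0.2126×0.01298 + 0.7152×0.76052 + 0.0722×0.21586 ≈ 0.56227
Lighter = 0.56227, Darker = 0.20324
Ratio = (L_lighter + 0.05) / (L_darker + 0.05)
Ratio = (0.56227 + 0.05) / (0.20324 + 0.05) = 0.61227 / 0.25324 ≈ 2.4178
Ratio ≈ 2.42:1


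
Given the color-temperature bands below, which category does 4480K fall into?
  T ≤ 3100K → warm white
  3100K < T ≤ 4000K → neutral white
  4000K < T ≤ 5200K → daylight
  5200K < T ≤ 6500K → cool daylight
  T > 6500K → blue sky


Temperature: 4480K
4000K < 4480K ≤ 5200K → daylight
Classification: daylight


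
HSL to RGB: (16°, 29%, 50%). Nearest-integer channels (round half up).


H=16°, S=0.29, L=0.50
C = (1-|2L-1|)×S = (1-|0.00|)×0.29 = 0.29
H' = H/60 = 16/60 ≈ 0.2667; X = C×(1-|H' mod 2 - 1|) ≈ 0.0773
m = L - C/2 = 0.50 - 0.145 = 0.355
Sector ⌊H'⌋ = 0 → (R',G',B') = (0.29, ≈0.0773, 0.0)
RGB = ((R'+m)×255, (G'+m)×255, (B'+m)×255) = (164.475, 110.245, 90.525)
Round half up → RGB(164, 110, 91)


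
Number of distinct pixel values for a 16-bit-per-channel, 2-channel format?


Total bits = 16 bits/channel × 2 channels = 32 bits
Distinct pixel values = 2^32
= 4,294,967,296 pixel values


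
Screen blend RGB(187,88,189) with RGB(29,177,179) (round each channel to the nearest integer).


Screen: C = 255 - (255-A)×(255-B)/255, rounded to nearest integer
R: 255 - (255-187)×(255-29)/255 = 255 - 15368/255 ≈ 255 - 60.267 = 194.733 → 195
G: 255 - (255-88)×(255-177)/255 = 255 - 13026/255 ≈ 255 - 51.082 = 203.918 → 204
B: 255 - (255-189)×(255-179)/255 = 255 - 5016/255 ≈ 255 - 19.671 = 235.329 → 235
= RGB(195, 204, 235)


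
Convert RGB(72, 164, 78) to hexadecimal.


R = 72 → 48 (hex)
G = 164 → A4 (hex)
B = 78 → 4E (hex)
Hex = #48A44E


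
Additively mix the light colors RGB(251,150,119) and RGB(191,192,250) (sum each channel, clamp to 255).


Additive: each channel = min(255, C₁+C₂)
R: 251+191 = 442 → 255
G: 150+192 = 342 → 255
B: 119+250 = 369 → 255
= RGB(255, 255, 255)


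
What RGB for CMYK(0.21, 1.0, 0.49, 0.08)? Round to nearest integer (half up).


R = 255 × (1-C) × (1-K) = 255 × 0.79 × 0.92 = 185.334 → 185
G = 255 × (1-M) × (1-K) = 255 × 0.00 × 0.92 = 0
B = 255 × (1-Y) × (1-K) = 255 × 0.51 × 0.92 = 119.646 → 120
= RGB(185, 0, 120)


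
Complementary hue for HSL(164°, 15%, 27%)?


Complement = opposite side of color wheel = hue + 180°
H' = (164 + 180) mod 360 = 344°
S and L unchanged.
= HSL(344°, 15%, 27%)


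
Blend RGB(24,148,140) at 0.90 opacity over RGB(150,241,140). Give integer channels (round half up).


C = α×F + (1-α)×B, with 1-α = 0.10
R: 0.90×24 + 0.10×150 = 21.60 + 15.00 = 36.60 → 37
G: 0.90×148 + 0.10×241 = 133.20 + 24.10 = 157.30 → 157
B: 0.90×140 + 0.10×140 = 126.00 + 14.00 = 140.00 → 140
= RGB(37, 157, 140)


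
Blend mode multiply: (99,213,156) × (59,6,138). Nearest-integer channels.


Multiply: C = A×B/255, rounded to nearest integer
R: 99×59/255 = 5841/255 ≈ 22.906 → 23
G: 213×6/255 = 1278/255 ≈ 5.012 → 5
B: 156×138/255 = 21528/255 ≈ 84.424 → 84
= RGB(23, 5, 84)


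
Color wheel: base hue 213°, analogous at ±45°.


Base hue: 213°
Left analog: (213 - 45) mod 360 = 168°
Right analog: (213 + 45) mod 360 = 258°
Analogous hues = 168° and 258°


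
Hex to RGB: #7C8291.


7C → 124 (R)
82 → 130 (G)
91 → 145 (B)
= RGB(124, 130, 145)


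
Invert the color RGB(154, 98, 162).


Invert: (255-R, 255-G, 255-B)
R: 255-154 = 101
G: 255-98 = 157
B: 255-162 = 93
= RGB(101, 157, 93)


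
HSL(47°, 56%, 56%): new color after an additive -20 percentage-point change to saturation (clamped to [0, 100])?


Original S = 56%
Adjustment = -20 percentage points
New S = 56 + (-20) = 36
Clamp to [0, 100] → 36
= HSL(47°, 36%, 56%)


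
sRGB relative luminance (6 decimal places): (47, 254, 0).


Linearize each channel (sRGB transfer function): c = v/255; c_lin = c/12.92 if c ≤ 0.04045, else ((c+0.055)/1.055)^2.4
  R: 47/255 ≈ 0.184314 > 0.04045 → ((0.184314+0.055)/1.055)^2.4 ≈ 0.028426
  G: 254/255 ≈ 0.996078 > 0.04045 → ((0.996078+0.055)/1.055)^2.4 ≈ 0.991102
  B: 0/255 ≈ 0.000000 ≤ 0.04045 → 0.000000/12.92 ≈ 0.000000
R_lin = 0.028426, G_lin = 0.991102, B_lin = 0.000000
L = 0.2126×R + 0.7152×G + 0.0722×B
L = 0.2126×0.028426 + 0.7152×0.991102 + 0.0722×0.000000
L ≈ 0.714880


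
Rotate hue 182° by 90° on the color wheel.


New hue = (H + rotation) mod 360
New hue = (182 + 90) mod 360
= 272 mod 360
= 272°


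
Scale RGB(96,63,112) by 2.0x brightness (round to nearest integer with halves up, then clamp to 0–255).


Multiply each channel by 2.0, round half up, clamp to [0, 255]
R: 96×2.0 = 192
G: 63×2.0 = 126
B: 112×2.0 = 224
= RGB(192, 126, 224)


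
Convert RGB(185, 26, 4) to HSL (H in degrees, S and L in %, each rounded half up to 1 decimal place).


Normalize: R'=185/255≈0.7255, G'=26/255≈0.1020, B'=4/255≈0.0157
Max=185/255, Min=4/255, Δ=Max-Min=181/255
L = (Max+Min)/2 = (185+4)/510 = 189/510 = 0.37058… → L = 37.1%
L ≤ 0.5 → S = Δ/(Max+Min) = 181/(185+4) = 181/189 = 0.95767… → S = 95.8%
(the 1/255 factors cancel in S and H, so raw channel differences can be used)
Max is R' → H = 60 × (((G-B)/Δ) mod 6) = 60 × (((26-4)/181) mod 6)
  22/181 = 0.1215…
  H = 60 × 0.1215… = 7.292…° → H = 7.3°
= HSL(7.3°, 95.8%, 37.1%)


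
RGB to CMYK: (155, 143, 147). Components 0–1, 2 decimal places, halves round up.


R'=155/255≈0.6078, G'=143/255≈0.5608, B'=147/255≈0.5765
K = 1 - max(R',G',B') = 1 - 155/255 = 100/255 = 0.39215… → 0.39
(1-R'-K)/(1-K) simplifies to (max-R)/max with max = 155:
C = (155-155)/155 = 0/155 = 0 → 0.00
M = (155-143)/155 = 12/155 = 0.07741… → 0.08
Y = (155-147)/155 = 8/155 = 0.05161… → 0.05
= CMYK(0.00, 0.08, 0.05, 0.39)


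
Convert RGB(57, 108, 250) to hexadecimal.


R = 57 → 39 (hex)
G = 108 → 6C (hex)
B = 250 → FA (hex)
Hex = #396CFA


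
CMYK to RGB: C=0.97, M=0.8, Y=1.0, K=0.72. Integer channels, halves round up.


R = 255 × (1-C) × (1-K) = 255 × 0.03 × 0.28 = 2.142 → 2
G = 255 × (1-M) × (1-K) = 255 × 0.20 × 0.28 = 14.28 → 14
B = 255 × (1-Y) × (1-K) = 255 × 0.00 × 0.28 = 0
= RGB(2, 14, 0)


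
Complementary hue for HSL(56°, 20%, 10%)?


Complement = opposite side of color wheel = hue + 180°
H' = (56 + 180) mod 360 = 236°
S and L unchanged.
= HSL(236°, 20%, 10%)


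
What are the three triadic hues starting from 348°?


Triadic: equally spaced at 120° intervals
H1 = 348°
H2 = (348 + 120) mod 360 = 108°
H3 = (348 + 240) mod 360 = 228°
Triadic = 348°, 108°, 228°


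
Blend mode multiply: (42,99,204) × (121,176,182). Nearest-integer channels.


Multiply: C = A×B/255, rounded to nearest integer
R: 42×121/255 = 5082/255 ≈ 19.929 → 20
G: 99×176/255 = 17424/255 ≈ 68.329 → 68
B: 204×182/255 = 37128/255 ≈ 145.600 → 146
= RGB(20, 68, 146)


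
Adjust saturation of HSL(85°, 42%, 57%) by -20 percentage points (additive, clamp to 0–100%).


Original S = 42%
Adjustment = -20 percentage points
New S = 42 + (-20) = 22
Clamp to [0, 100] → 22
= HSL(85°, 22%, 57%)


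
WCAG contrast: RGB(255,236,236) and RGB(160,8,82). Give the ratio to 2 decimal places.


Linearize each sRGB channel c=v/255: c/12.92 if c ≤ 0.04045 else ((c+0.055)/1.055)^2.4
L = 0.2126×R_lin + 0.7152×G_lin + 0.0722×B_lin
Color 1 (255,236,236):
  R=255: 255/255≈1.0000 > 0.04045 → ((1.0000+0.055)/1.055)^2.4 ≈ 1.00000
  G=236: 236/255≈0.9255 > 0.04045 → ((0.9255+0.055)/1.055)^2.4 ≈ 0.83880
  B=236: 236/255≈0.9255 > 0.04045 → ((0.9255+0.055)/1.055)^2.4 ≈ 0.83880
  L1 = 0.2126×1.00000 + 0.7152×0.83880 + 0.0722×0.83880 ≈ 0.87307
Color 2 (160,8,82):
  R=160: 160/255≈0.6275 > 0.04045 → ((0.6275+0.055)/1.055)^2.4 ≈ 0.35153
  G=8: 8/255≈0.0314 ≤ 0.04045 → 0.0314/12.92 ≈ 0.00243
  B=82: 82/255≈0.3216 > 0.04045 → ((0.3216+0.055)/1.055)^2.4 ≈ 0.08438
  L2 = 0.2126×0.35153 + 0.7152×0.00243 + 0.0722×0.08438 ≈ 0.08256
Lighter = 0.87307, Darker = 0.08256
Ratio = (L_lighter + 0.05) / (L_darker + 0.05)
Ratio = (0.87307 + 0.05) / (0.08256 + 0.05) = 0.92307 / 0.13256 ≈ 6.9632
Ratio ≈ 6.96:1


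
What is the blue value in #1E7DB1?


Color: #1E7DB1
R = 1E = 30
G = 7D = 125
B = B1 = 177
Blue = 177


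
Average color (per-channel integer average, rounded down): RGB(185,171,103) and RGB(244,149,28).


Midpoint: each channel = ⌊(C₁+C₂)/2⌋
R: ⌊(185+244)/2⌋ = 214
G: ⌊(171+149)/2⌋ = 160
B: ⌊(103+28)/2⌋ = 65
= RGB(214, 160, 65)


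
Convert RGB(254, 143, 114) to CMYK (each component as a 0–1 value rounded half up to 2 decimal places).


R'=254/255≈0.9961, G'=143/255≈0.5608, B'=114/255≈0.4471
K = 1 - max(R',G',B') = 1 - 254/255 = 1/255 = 0.00392… → 0.00
(1-R'-K)/(1-K) simplifies to (max-R)/max with max = 254:
C = (254-254)/254 = 0/254 = 0 → 0.00
M = (254-143)/254 = 111/254 = 0.43700… → 0.44
Y = (254-114)/254 = 140/254 = 0.55118… → 0.55
= CMYK(0.00, 0.44, 0.55, 0.00)


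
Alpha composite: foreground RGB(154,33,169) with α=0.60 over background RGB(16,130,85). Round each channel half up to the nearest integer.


C = α×F + (1-α)×B, with 1-α = 0.40
R: 0.60×154 + 0.40×16 = 92.40 + 6.40 = 98.80 → 99
G: 0.60×33 + 0.40×130 = 19.80 + 52.00 = 71.80 → 72
B: 0.60×169 + 0.40×85 = 101.40 + 34.00 = 135.40 → 135
= RGB(99, 72, 135)


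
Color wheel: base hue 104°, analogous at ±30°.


Base hue: 104°
Left analog: (104 - 30) mod 360 = 74°
Right analog: (104 + 30) mod 360 = 134°
Analogous hues = 74° and 134°


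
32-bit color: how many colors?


Colors = 2^bits = 2^32
= 4,294,967,296 colors


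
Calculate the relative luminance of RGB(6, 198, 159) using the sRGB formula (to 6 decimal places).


Linearize each channel (sRGB transfer function): c = v/255; c_lin = c/12.92 if c ≤ 0.04045, else ((c+0.055)/1.055)^2.4
  R: 6/255 ≈ 0.023529 ≤ 0.04045 → 0.023529/12.92 ≈ 0.001821
  G: 198/255 ≈ 0.776471 > 0.04045 → ((0.776471+0.055)/1.055)^2.4 ≈ 0.564712
  B: 159/255 ≈ 0.623529 > 0.04045 → ((0.623529+0.055)/1.055)^2.4 ≈ 0.346704
R_lin = 0.001821, G_lin = 0.564712, B_lin = 0.346704
L = 0.2126×R + 0.7152×G + 0.0722×B
L = 0.2126×0.001821 + 0.7152×0.564712 + 0.0722×0.346704
L ≈ 0.429301


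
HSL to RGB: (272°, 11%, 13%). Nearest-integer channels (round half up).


H=272°, S=0.11, L=0.13
C = (1-|2L-1|)×S = (1-|-0.74|)×0.11 = 0.0286
H' = H/60 = 272/60 ≈ 4.5333; X = C×(1-|H' mod 2 - 1|) ≈ 0.0153
m = L - C/2 = 0.13 - 0.0143 = 0.1157
Sector ⌊H'⌋ = 4 → (R',G',B') = (≈0.0153, 0.0, 0.0286)
RGB = ((R'+m)×255, (G'+m)×255, (B'+m)×255) = (33.3931, 29.5035, 36.7965)
Round half up → RGB(33, 30, 37)


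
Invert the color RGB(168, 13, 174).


Invert: (255-R, 255-G, 255-B)
R: 255-168 = 87
G: 255-13 = 242
B: 255-174 = 81
= RGB(87, 242, 81)


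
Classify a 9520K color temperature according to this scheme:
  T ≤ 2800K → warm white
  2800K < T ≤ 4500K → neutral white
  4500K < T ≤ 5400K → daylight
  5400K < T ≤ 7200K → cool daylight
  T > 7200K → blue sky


Temperature: 9520K
9520K > 7200K → blue sky
Classification: blue sky


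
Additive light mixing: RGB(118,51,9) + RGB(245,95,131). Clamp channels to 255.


Additive: each channel = min(255, C₁+C₂)
R: 118+245 = 363 → 255
G: 51+95 = 146 → 146
B: 9+131 = 140 → 140
= RGB(255, 146, 140)


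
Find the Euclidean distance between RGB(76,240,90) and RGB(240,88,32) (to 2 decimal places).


d = √[(R₁-R₂)² + (G₁-G₂)² + (B₁-B₂)²]
d = √[(76-240)² + (240-88)² + (90-32)²]
d = √[26896 + 23104 + 3364]
d = √53364
d ≈ 231.01


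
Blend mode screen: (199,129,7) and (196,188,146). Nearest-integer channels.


Screen: C = 255 - (255-A)×(255-B)/255, rounded to nearest integer
R: 255 - (255-199)×(255-196)/255 = 255 - 3304/255 ≈ 255 - 12.957 = 242.043 → 242
G: 255 - (255-129)×(255-188)/255 = 255 - 8442/255 ≈ 255 - 33.106 = 221.894 → 222
B: 255 - (255-7)×(255-146)/255 = 255 - 27032/255 ≈ 255 - 106.008 = 148.992 → 149
= RGB(242, 222, 149)


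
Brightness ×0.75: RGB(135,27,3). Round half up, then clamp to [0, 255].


Multiply each channel by 0.75, round half up, clamp to [0, 255]
R: 135×0.75 = 101.25 → round → 101
G: 27×0.75 = 20.25 → round → 20
B: 3×0.75 = 2.25 → round → 2
= RGB(101, 20, 2)


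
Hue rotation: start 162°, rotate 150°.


New hue = (H + rotation) mod 360
New hue = (162 + 150) mod 360
= 312 mod 360
= 312°


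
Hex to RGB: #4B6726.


4B → 75 (R)
67 → 103 (G)
26 → 38 (B)
= RGB(75, 103, 38)


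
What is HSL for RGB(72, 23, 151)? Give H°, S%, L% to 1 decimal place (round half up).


Normalize: R'=72/255≈0.2824, G'=23/255≈0.0902, B'=151/255≈0.5922
Max=151/255, Min=23/255, Δ=Max-Min=128/255
L = (Max+Min)/2 = (151+23)/510 = 174/510 = 0.34117… → L = 34.1%
L ≤ 0.5 → S = Δ/(Max+Min) = 128/(151+23) = 128/174 = 0.73563… → S = 73.6%
(the 1/255 factors cancel in S and H, so raw channel differences can be used)
Max is B' → H = 60 × ((R-G)/Δ + 4) = 60 × ((72-23)/128 + 4)
  49/128 + 4 = 0.3828… + 4 = 4.3828…
  H = 60 × 4.3828… = 262.968…° → H = 263.0°
= HSL(263.0°, 73.6%, 34.1%)


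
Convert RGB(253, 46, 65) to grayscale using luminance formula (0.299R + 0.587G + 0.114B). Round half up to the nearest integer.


Gray = 0.299×R + 0.587×G + 0.114×B
Gray = 0.299×253 + 0.587×46 + 0.114×65
Gray = 75.647 + 27.002 + 7.410
Gray = 110.059 → round half up → 110
Gray = 110


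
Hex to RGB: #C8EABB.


C8 → 200 (R)
EA → 234 (G)
BB → 187 (B)
= RGB(200, 234, 187)


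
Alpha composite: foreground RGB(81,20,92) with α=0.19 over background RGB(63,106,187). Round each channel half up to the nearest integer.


C = α×F + (1-α)×B, with 1-α = 0.81
R: 0.19×81 + 0.81×63 = 15.39 + 51.03 = 66.42 → 66
G: 0.19×20 + 0.81×106 = 3.80 + 85.86 = 89.66 → 90
B: 0.19×92 + 0.81×187 = 17.48 + 151.47 = 168.95 → 169
= RGB(66, 90, 169)


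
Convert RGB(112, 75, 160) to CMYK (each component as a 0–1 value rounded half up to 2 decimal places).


R'=112/255≈0.4392, G'=75/255≈0.2941, B'=160/255≈0.6275
K = 1 - max(R',G',B') = 1 - 160/255 = 95/255 = 0.37254… → 0.37
(1-R'-K)/(1-K) simplifies to (max-R)/max with max = 160:
C = (160-112)/160 = 48/160 = 0.3 → 0.30
M = (160-75)/160 = 85/160 = 0.53125 → 0.53
Y = (160-160)/160 = 0/160 = 0 → 0.00
= CMYK(0.30, 0.53, 0.00, 0.37)


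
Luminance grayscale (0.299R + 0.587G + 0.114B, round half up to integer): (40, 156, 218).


Gray = 0.299×R + 0.587×G + 0.114×B
Gray = 0.299×40 + 0.587×156 + 0.114×218
Gray = 11.960 + 91.572 + 24.852
Gray = 128.384 → round half up → 128
Gray = 128


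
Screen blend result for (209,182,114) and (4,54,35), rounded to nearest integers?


Screen: C = 255 - (255-A)×(255-B)/255, rounded to nearest integer
R: 255 - (255-209)×(255-4)/255 = 255 - 11546/255 ≈ 255 - 45.278 = 209.722 → 210
G: 255 - (255-182)×(255-54)/255 = 255 - 14673/255 ≈ 255 - 57.541 = 197.459 → 197
B: 255 - (255-114)×(255-35)/255 = 255 - 31020/255 ≈ 255 - 121.647 = 133.353 → 133
= RGB(210, 197, 133)


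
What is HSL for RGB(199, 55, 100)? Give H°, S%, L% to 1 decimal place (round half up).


Normalize: R'=199/255≈0.7804, G'=55/255≈0.2157, B'=100/255≈0.3922
Max=199/255, Min=55/255, Δ=Max-Min=144/255
L = (Max+Min)/2 = (199+55)/510 = 254/510 = 0.49803… → L = 49.8%
L ≤ 0.5 → S = Δ/(Max+Min) = 144/(199+55) = 144/254 = 0.56692… → S = 56.7%
(the 1/255 factors cancel in S and H, so raw channel differences can be used)
Max is R' → H = 60 × (((G-B)/Δ) mod 6) = 60 × (((55-100)/144) mod 6)
  (-45)/144 = -0.3125; negative, so add 6 → 5.6875
  H = 60 × 5.6875 = 341.25° → H = 341.3°
= HSL(341.3°, 56.7%, 49.8%)


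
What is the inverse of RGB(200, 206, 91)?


Invert: (255-R, 255-G, 255-B)
R: 255-200 = 55
G: 255-206 = 49
B: 255-91 = 164
= RGB(55, 49, 164)


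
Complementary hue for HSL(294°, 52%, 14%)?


Complement = opposite side of color wheel = hue + 180°
H' = (294 + 180) mod 360 = 114°
S and L unchanged.
= HSL(114°, 52%, 14%)


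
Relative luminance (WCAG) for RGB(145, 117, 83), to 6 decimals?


Linearize each channel (sRGB transfer function): c = v/255; c_lin = c/12.92 if c ≤ 0.04045, else ((c+0.055)/1.055)^2.4
  R: 145/255 ≈ 0.568627 > 0.04045 → ((0.568627+0.055)/1.055)^2.4 ≈ 0.283149
  G: 117/255 ≈ 0.458824 > 0.04045 → ((0.458824+0.055)/1.055)^2.4 ≈ 0.177888
  B: 83/255 ≈ 0.325490 > 0.04045 → ((0.325490+0.055)/1.055)^2.4 ≈ 0.086500
R_lin = 0.283149, G_lin = 0.177888, B_lin = 0.086500
L = 0.2126×R + 0.7152×G + 0.0722×B
L = 0.2126×0.283149 + 0.7152×0.177888 + 0.0722×0.086500
L ≈ 0.193669


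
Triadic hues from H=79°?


Triadic: equally spaced at 120° intervals
H1 = 79°
H2 = (79 + 120) mod 360 = 199°
H3 = (79 + 240) mod 360 = 319°
Triadic = 79°, 199°, 319°


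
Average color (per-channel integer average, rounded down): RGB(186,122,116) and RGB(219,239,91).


Midpoint: each channel = ⌊(C₁+C₂)/2⌋
R: ⌊(186+219)/2⌋ = 202
G: ⌊(122+239)/2⌋ = 180
B: ⌊(116+91)/2⌋ = 103
= RGB(202, 180, 103)


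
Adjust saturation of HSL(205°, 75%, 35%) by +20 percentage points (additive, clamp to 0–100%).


Original S = 75%
Adjustment = +20 percentage points
New S = 75 + (20) = 95
Clamp to [0, 100] → 95
= HSL(205°, 95%, 35%)


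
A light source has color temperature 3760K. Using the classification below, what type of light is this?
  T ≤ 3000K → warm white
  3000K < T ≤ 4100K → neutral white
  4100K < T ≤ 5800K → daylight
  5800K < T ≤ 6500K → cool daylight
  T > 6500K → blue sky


Temperature: 3760K
3000K < 3760K ≤ 4100K → neutral white
Classification: neutral white


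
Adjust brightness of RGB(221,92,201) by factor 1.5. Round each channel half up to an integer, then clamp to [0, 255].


Multiply each channel by 1.5, round half up, clamp to [0, 255]
R: 221×1.5 = 331.5 → round → 332 → clamp → 255
G: 92×1.5 = 138
B: 201×1.5 = 301.5 → round → 302 → clamp → 255
= RGB(255, 138, 255)


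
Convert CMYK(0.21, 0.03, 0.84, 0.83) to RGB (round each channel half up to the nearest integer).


R = 255 × (1-C) × (1-K) = 255 × 0.79 × 0.17 = 34.2465 → 34
G = 255 × (1-M) × (1-K) = 255 × 0.97 × 0.17 = 42.0495 → 42
B = 255 × (1-Y) × (1-K) = 255 × 0.16 × 0.17 = 6.936 → 7
= RGB(34, 42, 7)


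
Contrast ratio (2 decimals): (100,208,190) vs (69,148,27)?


Linearize each sRGB channel c=v/255: c/12.92 if c ≤ 0.04045 else ((c+0.055)/1.055)^2.4
L = 0.2126×R_lin + 0.7152×G_lin + 0.0722×B_lin
Color 1 (100,208,190):
  R=100: 100/255≈0.3922 > 0.04045 → ((0.3922+0.055)/1.055)^2.4 ≈ 0.12744
  G=208: 208/255≈0.8157 > 0.04045 → ((0.8157+0.055)/1.055)^2.4 ≈ 0.63076
  B=190: 190/255≈0.7451 > 0.04045 → ((0.7451+0.055)/1.055)^2.4 ≈ 0.51492
  L1 = 0.2126×0.12744 + 0.7152×0.63076 + 0.0722×0.51492 ≈ 0.51539
Color 2 (69,148,27):
  R=69: 69/255≈0.2706 > 0.04045 → ((0.2706+0.055)/1.055)^2.4 ≈ 0.05951
  G=148: 148/255≈0.5804 > 0.04045 → ((0.5804+0.055)/1.055)^2.4 ≈ 0.29614
  B=27: 27/255≈0.1059 > 0.04045 → ((0.1059+0.055)/1.055)^2.4 ≈ 0.01096
  L2 = 0.2126×0.05951 + 0.7152×0.29614 + 0.0722×0.01096 ≈ 0.22524
Lighter = 0.51539, Darker = 0.22524
Ratio = (L_lighter + 0.05) / (L_darker + 0.05)
Ratio = (0.51539 + 0.05) / (0.22524 + 0.05) = 0.56539 / 0.27524 ≈ 2.0542
Ratio ≈ 2.05:1


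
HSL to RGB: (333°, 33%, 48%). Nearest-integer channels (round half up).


H=333°, S=0.33, L=0.48
C = (1-|2L-1|)×S = (1-|-0.04|)×0.33 = 0.3168
H' = H/60 = 333/60 ≈ 5.5500; X = C×(1-|H' mod 2 - 1|) = 0.14256
m = L - C/2 = 0.48 - 0.1584 = 0.3216
Sector ⌊H'⌋ = 5 → (R',G',B') = (0.3168, 0.0, 0.14256)
RGB = ((R'+m)×255, (G'+m)×255, (B'+m)×255) = (162.792, 82.008, 118.3608)
Round half up → RGB(163, 82, 118)


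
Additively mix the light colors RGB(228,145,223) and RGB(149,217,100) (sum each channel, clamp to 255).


Additive: each channel = min(255, C₁+C₂)
R: 228+149 = 377 → 255
G: 145+217 = 362 → 255
B: 223+100 = 323 → 255
= RGB(255, 255, 255)


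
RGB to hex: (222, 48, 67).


R = 222 → DE (hex)
G = 48 → 30 (hex)
B = 67 → 43 (hex)
Hex = #DE3043


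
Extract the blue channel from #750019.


Color: #750019
R = 75 = 117
G = 00 = 0
B = 19 = 25
Blue = 25


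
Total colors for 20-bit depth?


Colors = 2^bits = 2^20
= 1,048,576 colors


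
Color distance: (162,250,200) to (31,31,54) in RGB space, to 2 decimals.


d = √[(R₁-R₂)² + (G₁-G₂)² + (B₁-B₂)²]
d = √[(162-31)² + (250-31)² + (200-54)²]
d = √[17161 + 47961 + 21316]
d = √86438
d ≈ 294.00


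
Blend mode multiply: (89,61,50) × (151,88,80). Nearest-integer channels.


Multiply: C = A×B/255, rounded to nearest integer
R: 89×151/255 = 13439/255 ≈ 52.702 → 53
G: 61×88/255 = 5368/255 ≈ 21.051 → 21
B: 50×80/255 = 4000/255 ≈ 15.686 → 16
= RGB(53, 21, 16)


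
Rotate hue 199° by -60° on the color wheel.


New hue = (H + rotation) mod 360
New hue = (199 -60) mod 360
= 139 mod 360
= 139°


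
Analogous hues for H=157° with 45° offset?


Base hue: 157°
Left analog: (157 - 45) mod 360 = 112°
Right analog: (157 + 45) mod 360 = 202°
Analogous hues = 112° and 202°


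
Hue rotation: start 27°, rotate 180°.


New hue = (H + rotation) mod 360
New hue = (27 + 180) mod 360
= 207 mod 360
= 207°


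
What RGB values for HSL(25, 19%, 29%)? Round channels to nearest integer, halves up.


H=25°, S=0.19, L=0.29
C = (1-|2L-1|)×S = (1-|-0.42|)×0.19 = 0.1102
H' = H/60 = 25/60 ≈ 0.4167; X = C×(1-|H' mod 2 - 1|) ≈ 0.0459
m = L - C/2 = 0.29 - 0.0551 = 0.2349
Sector ⌊H'⌋ = 0 → (R',G',B') = (0.1102, ≈0.0459, 0.0)
RGB = ((R'+m)×255, (G'+m)×255, (B'+m)×255) = (88.0005, 71.60825, 59.8995)
Round half up → RGB(88, 72, 60)


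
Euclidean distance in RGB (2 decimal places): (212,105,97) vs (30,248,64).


d = √[(R₁-R₂)² + (G₁-G₂)² + (B₁-B₂)²]
d = √[(212-30)² + (105-248)² + (97-64)²]
d = √[33124 + 20449 + 1089]
d = √54662
d ≈ 233.80


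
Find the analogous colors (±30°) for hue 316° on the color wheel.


Base hue: 316°
Left analog: (316 - 30) mod 360 = 286°
Right analog: (316 + 30) mod 360 = 346°
Analogous hues = 286° and 346°


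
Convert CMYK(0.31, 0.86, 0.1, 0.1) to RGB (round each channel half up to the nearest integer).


R = 255 × (1-C) × (1-K) = 255 × 0.69 × 0.90 = 158.355 → 158
G = 255 × (1-M) × (1-K) = 255 × 0.14 × 0.90 = 32.13 → 32
B = 255 × (1-Y) × (1-K) = 255 × 0.90 × 0.90 = 206.55 → 207
= RGB(158, 32, 207)


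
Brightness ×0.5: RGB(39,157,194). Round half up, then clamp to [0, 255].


Multiply each channel by 0.5, round half up, clamp to [0, 255]
R: 39×0.5 = 19.5 → round → 20
G: 157×0.5 = 78.5 → round → 79
B: 194×0.5 = 97
= RGB(20, 79, 97)


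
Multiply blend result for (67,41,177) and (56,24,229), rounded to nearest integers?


Multiply: C = A×B/255, rounded to nearest integer
R: 67×56/255 = 3752/255 ≈ 14.714 → 15
G: 41×24/255 = 984/255 ≈ 3.859 → 4
B: 177×229/255 = 40533/255 ≈ 158.953 → 159
= RGB(15, 4, 159)


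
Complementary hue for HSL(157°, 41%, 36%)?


Complement = opposite side of color wheel = hue + 180°
H' = (157 + 180) mod 360 = 337°
S and L unchanged.
= HSL(337°, 41%, 36%)


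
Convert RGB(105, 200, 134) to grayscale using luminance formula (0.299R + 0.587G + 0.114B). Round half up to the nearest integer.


Gray = 0.299×R + 0.587×G + 0.114×B
Gray = 0.299×105 + 0.587×200 + 0.114×134
Gray = 31.395 + 117.400 + 15.276
Gray = 164.071 → round half up → 164
Gray = 164


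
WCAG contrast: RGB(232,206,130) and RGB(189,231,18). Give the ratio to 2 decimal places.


Linearize each sRGB channel c=v/255: c/12.92 if c ≤ 0.04045 else ((c+0.055)/1.055)^2.4
L = 0.2126×R_lin + 0.7152×G_lin + 0.0722×B_lin
Color 1 (232,206,130):
  R=232: 232/255≈0.9098 > 0.04045 → ((0.9098+0.055)/1.055)^2.4 ≈ 0.80695
  G=206: 206/255≈0.8078 > 0.04045 → ((0.8078+0.055)/1.055)^2.4 ≈ 0.61721
  B=130: 130/255≈0.5098 > 0.04045 → ((0.5098+0.055)/1.055)^2.4 ≈ 0.22323
  L1 = 0.2126×0.80695 + 0.7152×0.61721 + 0.0722×0.22323 ≈ 0.62910
Color 2 (189,231,18):
  R=189: 189/255≈0.7412 > 0.04045 → ((0.7412+0.055)/1.055)^2.4 ≈ 0.50888
  G=231: 231/255≈0.9059 > 0.04045 → ((0.9059+0.055)/1.055)^2.4 ≈ 0.79910
  B=18: 18/255≈0.0706 > 0.04045 → ((0.0706+0.055)/1.055)^2.4 ≈ 0.00605
  L2 = 0.2126×0.50888 + 0.7152×0.79910 + 0.0722×0.00605 ≈ 0.68014
Lighter = 0.68014, Darker = 0.62910
Ratio = (L_lighter + 0.05) / (L_darker + 0.05)
Ratio = (0.68014 + 0.05) / (0.62910 + 0.05) = 0.73014 / 0.67910 ≈ 1.0752
Ratio ≈ 1.08:1
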